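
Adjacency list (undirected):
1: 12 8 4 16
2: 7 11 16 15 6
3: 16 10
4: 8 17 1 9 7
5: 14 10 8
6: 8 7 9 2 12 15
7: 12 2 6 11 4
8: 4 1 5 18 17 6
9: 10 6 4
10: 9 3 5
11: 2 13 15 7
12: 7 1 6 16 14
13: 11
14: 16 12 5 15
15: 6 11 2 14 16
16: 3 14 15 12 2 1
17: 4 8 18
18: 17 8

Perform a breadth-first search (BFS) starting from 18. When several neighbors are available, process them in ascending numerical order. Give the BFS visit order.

Visit 18; enqueue 8, 17 → queue [8, 17]
Visit 8; enqueue 1, 4, 5, 6 → queue [17, 1, 4, 5, 6]
Visit 17 → queue [1, 4, 5, 6]
Visit 1; enqueue 12, 16 → queue [4, 5, 6, 12, 16]
Visit 4; enqueue 7, 9 → queue [5, 6, 12, 16, 7, 9]
Visit 5; enqueue 10, 14 → queue [6, 12, 16, 7, 9, 10, 14]
Visit 6; enqueue 2, 15 → queue [12, 16, 7, 9, 10, 14, 2, 15]
Visit 12 → queue [16, 7, 9, 10, 14, 2, 15]
Visit 16; enqueue 3 → queue [7, 9, 10, 14, 2, 15, 3]
Visit 7; enqueue 11 → queue [9, 10, 14, 2, 15, 3, 11]
Visit 9 → queue [10, 14, 2, 15, 3, 11]
Visit 10 → queue [14, 2, 15, 3, 11]
Visit 14 → queue [2, 15, 3, 11]
Visit 2 → queue [15, 3, 11]
Visit 15 → queue [3, 11]
Visit 3 → queue [11]
Visit 11; enqueue 13 → queue [13]
Visit 13 → queue []

18 -> 8 -> 17 -> 1 -> 4 -> 5 -> 6 -> 12 -> 16 -> 7 -> 9 -> 10 -> 14 -> 2 -> 15 -> 3 -> 11 -> 13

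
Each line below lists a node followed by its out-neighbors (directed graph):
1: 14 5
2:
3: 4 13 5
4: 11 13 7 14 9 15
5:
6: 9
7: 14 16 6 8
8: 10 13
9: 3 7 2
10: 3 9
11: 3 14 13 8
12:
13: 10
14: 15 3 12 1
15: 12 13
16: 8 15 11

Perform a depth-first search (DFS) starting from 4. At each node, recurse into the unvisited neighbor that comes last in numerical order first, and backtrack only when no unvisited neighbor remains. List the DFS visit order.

4, 15, 13, 10, 9, 7, 16, 11, 14, 12, 3, 5, 1, 8, 6, 2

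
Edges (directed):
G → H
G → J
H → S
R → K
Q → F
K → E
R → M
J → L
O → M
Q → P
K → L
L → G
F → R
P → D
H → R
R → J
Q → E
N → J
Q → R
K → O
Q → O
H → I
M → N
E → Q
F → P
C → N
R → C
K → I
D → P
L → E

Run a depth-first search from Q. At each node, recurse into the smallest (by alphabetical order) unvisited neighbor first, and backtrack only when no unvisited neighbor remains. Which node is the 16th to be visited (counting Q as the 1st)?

Visit Q
Q → E
Q → F
F → P
P → D
F → R
R → C
C → N
N → J
J → L
L → G
G → H
H → I
H → S
R → K
K → O
O → M

Visit order: Q, E, F, P, D, R, C, N, J, L, G, H, I, S, K, O, M

O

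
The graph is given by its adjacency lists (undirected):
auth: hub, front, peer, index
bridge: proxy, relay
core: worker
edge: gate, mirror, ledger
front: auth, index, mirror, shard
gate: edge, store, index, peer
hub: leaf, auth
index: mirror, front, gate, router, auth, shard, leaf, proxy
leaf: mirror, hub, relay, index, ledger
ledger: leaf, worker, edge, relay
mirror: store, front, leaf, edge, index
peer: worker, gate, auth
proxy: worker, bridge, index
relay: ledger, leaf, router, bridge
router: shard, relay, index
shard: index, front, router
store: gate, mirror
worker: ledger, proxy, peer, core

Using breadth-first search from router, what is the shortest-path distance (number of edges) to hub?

3

Level 0: router
Level 1: index, relay, shard
Level 2: auth, bridge, front, gate, leaf, ledger, mirror, proxy
Level 3: edge, hub, peer, store, worker
Level 4: core
hub first appears at level 3.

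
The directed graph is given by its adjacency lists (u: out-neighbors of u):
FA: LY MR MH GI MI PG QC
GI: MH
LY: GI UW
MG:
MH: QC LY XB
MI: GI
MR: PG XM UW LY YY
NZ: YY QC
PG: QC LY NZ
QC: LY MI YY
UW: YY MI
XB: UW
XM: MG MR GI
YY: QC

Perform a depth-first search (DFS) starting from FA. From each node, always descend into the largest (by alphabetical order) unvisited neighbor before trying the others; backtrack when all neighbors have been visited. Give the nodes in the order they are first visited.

FA QC YY MI GI MH XB UW LY PG NZ MR XM MG

Visit FA
FA → QC
QC → YY
QC → MI
MI → GI
GI → MH
MH → XB
XB → UW
MH → LY
FA → PG
PG → NZ
FA → MR
MR → XM
XM → MG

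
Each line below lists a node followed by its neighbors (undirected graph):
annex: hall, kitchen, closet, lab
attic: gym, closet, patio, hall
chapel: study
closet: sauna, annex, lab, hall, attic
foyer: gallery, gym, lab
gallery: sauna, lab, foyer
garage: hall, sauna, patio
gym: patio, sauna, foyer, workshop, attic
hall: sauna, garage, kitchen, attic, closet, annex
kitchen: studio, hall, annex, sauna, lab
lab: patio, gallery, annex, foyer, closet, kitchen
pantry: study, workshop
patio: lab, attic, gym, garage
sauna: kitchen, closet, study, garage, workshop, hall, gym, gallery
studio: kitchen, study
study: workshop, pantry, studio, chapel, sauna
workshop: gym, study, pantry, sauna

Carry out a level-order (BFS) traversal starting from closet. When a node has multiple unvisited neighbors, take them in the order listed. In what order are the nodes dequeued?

closet sauna annex lab hall attic kitchen study garage workshop gym gallery patio foyer studio pantry chapel

Visit closet; enqueue sauna, annex, lab, hall, attic → queue [sauna, annex, lab, hall, attic]
Visit sauna; enqueue kitchen, study, garage, workshop, gym, gallery → queue [annex, lab, hall, attic, kitchen, study, garage, workshop, gym, gallery]
Visit annex → queue [lab, hall, attic, kitchen, study, garage, workshop, gym, gallery]
Visit lab; enqueue patio, foyer → queue [hall, attic, kitchen, study, garage, workshop, gym, gallery, patio, foyer]
Visit hall → queue [attic, kitchen, study, garage, workshop, gym, gallery, patio, foyer]
Visit attic → queue [kitchen, study, garage, workshop, gym, gallery, patio, foyer]
Visit kitchen; enqueue studio → queue [study, garage, workshop, gym, gallery, patio, foyer, studio]
Visit study; enqueue pantry, chapel → queue [garage, workshop, gym, gallery, patio, foyer, studio, pantry, chapel]
Visit garage → queue [workshop, gym, gallery, patio, foyer, studio, pantry, chapel]
Visit workshop → queue [gym, gallery, patio, foyer, studio, pantry, chapel]
Visit gym → queue [gallery, patio, foyer, studio, pantry, chapel]
Visit gallery → queue [patio, foyer, studio, pantry, chapel]
Visit patio → queue [foyer, studio, pantry, chapel]
Visit foyer → queue [studio, pantry, chapel]
Visit studio → queue [pantry, chapel]
Visit pantry → queue [chapel]
Visit chapel → queue []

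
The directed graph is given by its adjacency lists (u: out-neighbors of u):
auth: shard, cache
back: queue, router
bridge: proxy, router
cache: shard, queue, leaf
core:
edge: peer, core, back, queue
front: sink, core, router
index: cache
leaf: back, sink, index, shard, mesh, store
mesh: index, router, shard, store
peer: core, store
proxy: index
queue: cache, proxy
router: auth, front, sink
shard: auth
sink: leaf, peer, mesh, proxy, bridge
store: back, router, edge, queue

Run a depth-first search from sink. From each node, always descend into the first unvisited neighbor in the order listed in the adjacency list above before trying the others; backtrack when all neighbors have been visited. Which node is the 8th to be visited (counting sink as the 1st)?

proxy

Visit sink
sink → leaf
leaf → back
back → queue
queue → cache
cache → shard
shard → auth
queue → proxy
proxy → index
back → router
router → front
front → core
leaf → mesh
mesh → store
store → edge
edge → peer
sink → bridge

Visit order: sink, leaf, back, queue, cache, shard, auth, proxy, index, router, front, core, mesh, store, edge, peer, bridge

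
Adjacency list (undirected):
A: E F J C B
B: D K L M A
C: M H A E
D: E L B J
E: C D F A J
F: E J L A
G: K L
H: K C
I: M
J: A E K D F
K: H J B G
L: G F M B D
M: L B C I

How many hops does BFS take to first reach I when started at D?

3

Level 0: D
Level 1: B, E, J, L
Level 2: A, C, F, G, K, M
Level 3: H, I
I first appears at level 3.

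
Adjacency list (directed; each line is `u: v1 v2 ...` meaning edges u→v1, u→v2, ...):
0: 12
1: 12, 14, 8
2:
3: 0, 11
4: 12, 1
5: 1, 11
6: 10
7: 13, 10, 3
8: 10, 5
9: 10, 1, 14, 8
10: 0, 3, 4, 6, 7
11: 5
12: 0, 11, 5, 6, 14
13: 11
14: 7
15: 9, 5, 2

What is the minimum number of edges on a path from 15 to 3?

Level 0: 15
Level 1: 2, 5, 9
Level 2: 1, 8, 10, 11, 14
Level 3: 0, 3, 4, 6, 7, 12
Level 4: 13
3 first appears at level 3.

3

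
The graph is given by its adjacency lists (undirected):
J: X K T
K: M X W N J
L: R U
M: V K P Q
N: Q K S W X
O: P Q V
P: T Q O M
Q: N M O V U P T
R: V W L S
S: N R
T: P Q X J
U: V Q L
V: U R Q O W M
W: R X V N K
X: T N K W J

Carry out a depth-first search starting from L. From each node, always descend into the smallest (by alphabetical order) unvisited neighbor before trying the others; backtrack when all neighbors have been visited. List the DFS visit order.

L, R, S, N, K, J, T, P, M, Q, O, V, U, W, X

Visit L
L → R
R → S
S → N
N → K
K → J
J → T
T → P
P → M
M → Q
Q → O
O → V
V → U
V → W
W → X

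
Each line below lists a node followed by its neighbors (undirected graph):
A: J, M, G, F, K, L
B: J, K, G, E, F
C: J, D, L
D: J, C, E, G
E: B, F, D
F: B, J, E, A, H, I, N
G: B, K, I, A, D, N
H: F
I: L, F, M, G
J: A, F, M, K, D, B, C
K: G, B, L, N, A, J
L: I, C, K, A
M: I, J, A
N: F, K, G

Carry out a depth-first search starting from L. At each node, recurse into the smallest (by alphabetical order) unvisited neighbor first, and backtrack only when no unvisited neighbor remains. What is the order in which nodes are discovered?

Visit L
L → A
A → F
F → B
B → E
E → D
D → C
C → J
J → K
K → G
G → I
I → M
G → N
F → H

L A F B E D C J K G I M N H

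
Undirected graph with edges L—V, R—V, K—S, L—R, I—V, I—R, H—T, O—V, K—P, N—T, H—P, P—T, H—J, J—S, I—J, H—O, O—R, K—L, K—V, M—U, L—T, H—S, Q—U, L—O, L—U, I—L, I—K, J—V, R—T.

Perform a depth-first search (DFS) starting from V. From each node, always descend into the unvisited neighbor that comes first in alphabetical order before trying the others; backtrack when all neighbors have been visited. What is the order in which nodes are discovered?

Visit V
V → I
I → J
J → H
H → O
O → L
L → K
K → P
P → T
T → N
T → R
K → S
L → U
U → M
U → Q

V, I, J, H, O, L, K, P, T, N, R, S, U, M, Q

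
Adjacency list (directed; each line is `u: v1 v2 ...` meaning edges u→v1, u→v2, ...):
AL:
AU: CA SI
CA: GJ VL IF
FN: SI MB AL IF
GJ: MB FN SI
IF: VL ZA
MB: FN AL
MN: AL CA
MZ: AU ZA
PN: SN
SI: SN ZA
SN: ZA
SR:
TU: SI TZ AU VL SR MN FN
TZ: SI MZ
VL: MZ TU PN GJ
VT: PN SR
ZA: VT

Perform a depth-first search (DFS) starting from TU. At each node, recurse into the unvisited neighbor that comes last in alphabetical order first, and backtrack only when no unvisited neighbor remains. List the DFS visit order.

TU → VL → PN → SN → ZA → VT → SR → MZ → AU → SI → CA → IF → GJ → MB → FN → AL → TZ → MN

Visit TU
TU → VL
VL → PN
PN → SN
SN → ZA
ZA → VT
VT → SR
VL → MZ
MZ → AU
AU → SI
AU → CA
CA → IF
CA → GJ
GJ → MB
MB → FN
FN → AL
TU → TZ
TU → MN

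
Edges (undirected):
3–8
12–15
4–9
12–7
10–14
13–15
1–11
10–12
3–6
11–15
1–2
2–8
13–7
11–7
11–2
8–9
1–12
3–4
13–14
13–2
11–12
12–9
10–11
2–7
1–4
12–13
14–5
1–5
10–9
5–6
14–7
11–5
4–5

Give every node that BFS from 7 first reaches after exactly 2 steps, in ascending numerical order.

1, 5, 8, 9, 10, 15

Level 0: 7
Level 1: 2, 11, 12, 13, 14
Level 2: 1, 5, 8, 9, 10, 15
Level 3: 3, 4, 6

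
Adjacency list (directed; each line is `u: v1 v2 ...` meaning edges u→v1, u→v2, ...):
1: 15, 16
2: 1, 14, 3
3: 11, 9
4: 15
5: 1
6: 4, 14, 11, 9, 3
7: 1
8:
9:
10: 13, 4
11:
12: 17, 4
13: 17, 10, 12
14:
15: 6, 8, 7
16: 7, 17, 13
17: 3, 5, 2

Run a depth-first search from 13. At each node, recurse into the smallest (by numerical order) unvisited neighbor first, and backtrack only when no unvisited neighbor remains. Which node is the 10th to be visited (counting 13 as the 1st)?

Visit 13
13 → 10
10 → 4
4 → 15
15 → 6
6 → 3
3 → 9
3 → 11
6 → 14
15 → 7
7 → 1
1 → 16
16 → 17
17 → 2
17 → 5
15 → 8
13 → 12

Visit order: 13, 10, 4, 15, 6, 3, 9, 11, 14, 7, 1, 16, 17, 2, 5, 8, 12

7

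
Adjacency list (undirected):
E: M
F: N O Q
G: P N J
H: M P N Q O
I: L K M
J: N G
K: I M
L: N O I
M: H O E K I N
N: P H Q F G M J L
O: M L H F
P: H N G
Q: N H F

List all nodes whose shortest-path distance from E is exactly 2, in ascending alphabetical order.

H, I, K, N, O

Level 0: E
Level 1: M
Level 2: H, I, K, N, O
Level 3: F, G, J, L, P, Q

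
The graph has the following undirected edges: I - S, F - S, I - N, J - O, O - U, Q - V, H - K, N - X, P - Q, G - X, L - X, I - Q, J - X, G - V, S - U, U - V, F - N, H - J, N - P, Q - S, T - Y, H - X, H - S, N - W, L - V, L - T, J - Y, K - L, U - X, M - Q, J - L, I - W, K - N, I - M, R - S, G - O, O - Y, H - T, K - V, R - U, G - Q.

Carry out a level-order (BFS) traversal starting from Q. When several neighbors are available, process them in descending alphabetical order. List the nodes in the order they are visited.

Q, V, S, P, M, I, G, U, L, K, R, H, F, N, W, X, O, T, J, Y

Visit Q; enqueue V, S, P, M, I, G → queue [V, S, P, M, I, G]
Visit V; enqueue U, L, K → queue [S, P, M, I, G, U, L, K]
Visit S; enqueue R, H, F → queue [P, M, I, G, U, L, K, R, H, F]
Visit P; enqueue N → queue [M, I, G, U, L, K, R, H, F, N]
Visit M → queue [I, G, U, L, K, R, H, F, N]
Visit I; enqueue W → queue [G, U, L, K, R, H, F, N, W]
Visit G; enqueue X, O → queue [U, L, K, R, H, F, N, W, X, O]
Visit U → queue [L, K, R, H, F, N, W, X, O]
Visit L; enqueue T, J → queue [K, R, H, F, N, W, X, O, T, J]
Visit K → queue [R, H, F, N, W, X, O, T, J]
Visit R → queue [H, F, N, W, X, O, T, J]
Visit H → queue [F, N, W, X, O, T, J]
Visit F → queue [N, W, X, O, T, J]
Visit N → queue [W, X, O, T, J]
Visit W → queue [X, O, T, J]
Visit X → queue [O, T, J]
Visit O; enqueue Y → queue [T, J, Y]
Visit T → queue [J, Y]
Visit J → queue [Y]
Visit Y → queue []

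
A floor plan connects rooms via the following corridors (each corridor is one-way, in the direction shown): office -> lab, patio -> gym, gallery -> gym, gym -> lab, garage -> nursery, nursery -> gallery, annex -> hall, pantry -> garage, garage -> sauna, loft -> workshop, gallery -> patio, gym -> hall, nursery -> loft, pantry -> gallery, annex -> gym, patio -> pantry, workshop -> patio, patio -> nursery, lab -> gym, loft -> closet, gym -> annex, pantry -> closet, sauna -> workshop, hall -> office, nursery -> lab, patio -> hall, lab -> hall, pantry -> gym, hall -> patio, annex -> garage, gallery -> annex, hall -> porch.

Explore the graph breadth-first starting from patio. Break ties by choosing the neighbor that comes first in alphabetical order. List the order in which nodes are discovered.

patio gym hall nursery pantry annex lab office porch gallery loft closet garage workshop sauna

Visit patio; enqueue gym, hall, nursery, pantry → queue [gym, hall, nursery, pantry]
Visit gym; enqueue annex, lab → queue [hall, nursery, pantry, annex, lab]
Visit hall; enqueue office, porch → queue [nursery, pantry, annex, lab, office, porch]
Visit nursery; enqueue gallery, loft → queue [pantry, annex, lab, office, porch, gallery, loft]
Visit pantry; enqueue closet, garage → queue [annex, lab, office, porch, gallery, loft, closet, garage]
Visit annex → queue [lab, office, porch, gallery, loft, closet, garage]
Visit lab → queue [office, porch, gallery, loft, closet, garage]
Visit office → queue [porch, gallery, loft, closet, garage]
Visit porch → queue [gallery, loft, closet, garage]
Visit gallery → queue [loft, closet, garage]
Visit loft; enqueue workshop → queue [closet, garage, workshop]
Visit closet → queue [garage, workshop]
Visit garage; enqueue sauna → queue [workshop, sauna]
Visit workshop → queue [sauna]
Visit sauna → queue []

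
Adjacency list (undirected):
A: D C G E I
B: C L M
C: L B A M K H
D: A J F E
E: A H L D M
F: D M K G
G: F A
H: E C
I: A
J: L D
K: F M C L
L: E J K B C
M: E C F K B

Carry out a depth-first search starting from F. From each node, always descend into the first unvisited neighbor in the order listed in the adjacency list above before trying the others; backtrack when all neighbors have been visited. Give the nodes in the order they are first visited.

F → D → A → C → L → E → H → M → K → B → J → G → I

Visit F
F → D
D → A
A → C
C → L
L → E
E → H
E → M
M → K
M → B
L → J
A → G
A → I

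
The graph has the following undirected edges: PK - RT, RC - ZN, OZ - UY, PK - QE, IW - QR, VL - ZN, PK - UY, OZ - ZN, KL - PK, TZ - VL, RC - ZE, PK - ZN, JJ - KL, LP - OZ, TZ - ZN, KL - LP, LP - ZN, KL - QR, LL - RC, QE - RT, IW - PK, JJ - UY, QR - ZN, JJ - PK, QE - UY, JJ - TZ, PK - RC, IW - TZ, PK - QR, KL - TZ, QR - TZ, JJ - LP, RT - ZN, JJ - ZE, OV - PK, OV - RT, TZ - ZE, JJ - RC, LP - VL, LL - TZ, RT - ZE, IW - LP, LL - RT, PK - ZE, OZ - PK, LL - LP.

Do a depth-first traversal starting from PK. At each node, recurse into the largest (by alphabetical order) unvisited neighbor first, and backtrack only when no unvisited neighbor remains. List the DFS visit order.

PK -> ZN -> VL -> TZ -> ZE -> RT -> QE -> UY -> OZ -> LP -> LL -> RC -> JJ -> KL -> QR -> IW -> OV

Visit PK
PK → ZN
ZN → VL
VL → TZ
TZ → ZE
ZE → RT
RT → QE
QE → UY
UY → OZ
OZ → LP
LP → LL
LL → RC
RC → JJ
JJ → KL
KL → QR
QR → IW
RT → OV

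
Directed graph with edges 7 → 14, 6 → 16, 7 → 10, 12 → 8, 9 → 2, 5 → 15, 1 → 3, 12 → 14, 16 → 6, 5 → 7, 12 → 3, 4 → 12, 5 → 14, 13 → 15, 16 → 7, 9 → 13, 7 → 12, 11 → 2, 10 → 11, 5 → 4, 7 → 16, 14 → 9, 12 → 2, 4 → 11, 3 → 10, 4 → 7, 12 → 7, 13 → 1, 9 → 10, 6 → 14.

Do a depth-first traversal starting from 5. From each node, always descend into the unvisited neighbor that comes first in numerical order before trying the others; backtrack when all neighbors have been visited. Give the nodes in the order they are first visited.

5 -> 4 -> 7 -> 10 -> 11 -> 2 -> 12 -> 3 -> 8 -> 14 -> 9 -> 13 -> 1 -> 15 -> 16 -> 6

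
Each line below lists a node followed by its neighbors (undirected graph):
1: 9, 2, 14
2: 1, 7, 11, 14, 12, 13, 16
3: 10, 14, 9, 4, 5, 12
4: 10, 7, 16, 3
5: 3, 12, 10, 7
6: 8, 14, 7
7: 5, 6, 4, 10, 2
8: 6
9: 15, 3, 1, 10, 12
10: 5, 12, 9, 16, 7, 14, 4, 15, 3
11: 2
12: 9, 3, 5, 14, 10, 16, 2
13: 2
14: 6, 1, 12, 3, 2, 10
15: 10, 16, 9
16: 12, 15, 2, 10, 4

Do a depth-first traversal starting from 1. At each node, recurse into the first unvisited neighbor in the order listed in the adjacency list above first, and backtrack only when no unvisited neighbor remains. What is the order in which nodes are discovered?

Visit 1
1 → 9
9 → 15
15 → 10
10 → 5
5 → 3
3 → 14
14 → 6
6 → 8
6 → 7
7 → 4
4 → 16
16 → 12
12 → 2
2 → 11
2 → 13

1 → 9 → 15 → 10 → 5 → 3 → 14 → 6 → 8 → 7 → 4 → 16 → 12 → 2 → 11 → 13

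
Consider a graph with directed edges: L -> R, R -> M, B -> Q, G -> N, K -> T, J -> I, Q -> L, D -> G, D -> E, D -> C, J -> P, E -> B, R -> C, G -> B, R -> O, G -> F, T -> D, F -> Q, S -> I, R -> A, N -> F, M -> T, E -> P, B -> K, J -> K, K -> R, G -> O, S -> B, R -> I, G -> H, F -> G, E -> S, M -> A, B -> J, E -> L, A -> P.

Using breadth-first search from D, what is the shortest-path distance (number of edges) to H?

2

Level 0: D
Level 1: C, E, G
Level 2: B, F, H, L, N, O, P, S
Level 3: I, J, K, Q, R
Level 4: A, M, T
H first appears at level 2.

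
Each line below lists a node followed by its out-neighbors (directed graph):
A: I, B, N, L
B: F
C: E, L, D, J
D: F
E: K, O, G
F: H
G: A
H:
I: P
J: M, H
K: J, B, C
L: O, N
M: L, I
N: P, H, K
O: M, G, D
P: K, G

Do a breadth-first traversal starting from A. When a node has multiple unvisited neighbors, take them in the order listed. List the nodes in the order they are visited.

A, I, B, N, L, P, F, H, K, O, G, J, C, M, D, E

Visit A; enqueue I, B, N, L → queue [I, B, N, L]
Visit I; enqueue P → queue [B, N, L, P]
Visit B; enqueue F → queue [N, L, P, F]
Visit N; enqueue H, K → queue [L, P, F, H, K]
Visit L; enqueue O → queue [P, F, H, K, O]
Visit P; enqueue G → queue [F, H, K, O, G]
Visit F → queue [H, K, O, G]
Visit H → queue [K, O, G]
Visit K; enqueue J, C → queue [O, G, J, C]
Visit O; enqueue M, D → queue [G, J, C, M, D]
Visit G → queue [J, C, M, D]
Visit J → queue [C, M, D]
Visit C; enqueue E → queue [M, D, E]
Visit M → queue [D, E]
Visit D → queue [E]
Visit E → queue []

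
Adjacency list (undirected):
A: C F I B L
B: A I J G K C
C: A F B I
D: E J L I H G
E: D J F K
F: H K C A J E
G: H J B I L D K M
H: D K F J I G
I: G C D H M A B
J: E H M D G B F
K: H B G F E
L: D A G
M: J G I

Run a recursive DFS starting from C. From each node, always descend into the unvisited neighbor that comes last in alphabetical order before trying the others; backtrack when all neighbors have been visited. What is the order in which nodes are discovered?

C, I, M, J, H, K, G, L, D, E, F, A, B

Visit C
C → I
I → M
M → J
J → H
H → K
K → G
G → L
L → D
D → E
E → F
F → A
A → B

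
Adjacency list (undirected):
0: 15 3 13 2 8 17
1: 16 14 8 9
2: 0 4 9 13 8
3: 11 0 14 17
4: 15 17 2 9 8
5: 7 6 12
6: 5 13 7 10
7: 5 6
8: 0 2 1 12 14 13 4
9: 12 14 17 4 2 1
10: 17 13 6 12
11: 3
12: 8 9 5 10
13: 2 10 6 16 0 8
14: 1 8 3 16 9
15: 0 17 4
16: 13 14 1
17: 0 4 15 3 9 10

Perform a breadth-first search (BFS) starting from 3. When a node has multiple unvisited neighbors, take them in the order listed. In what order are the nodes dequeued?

3 11 0 14 17 15 13 2 8 1 16 9 4 10 6 12 5 7

Visit 3; enqueue 11, 0, 14, 17 → queue [11, 0, 14, 17]
Visit 11 → queue [0, 14, 17]
Visit 0; enqueue 15, 13, 2, 8 → queue [14, 17, 15, 13, 2, 8]
Visit 14; enqueue 1, 16, 9 → queue [17, 15, 13, 2, 8, 1, 16, 9]
Visit 17; enqueue 4, 10 → queue [15, 13, 2, 8, 1, 16, 9, 4, 10]
Visit 15 → queue [13, 2, 8, 1, 16, 9, 4, 10]
Visit 13; enqueue 6 → queue [2, 8, 1, 16, 9, 4, 10, 6]
Visit 2 → queue [8, 1, 16, 9, 4, 10, 6]
Visit 8; enqueue 12 → queue [1, 16, 9, 4, 10, 6, 12]
Visit 1 → queue [16, 9, 4, 10, 6, 12]
Visit 16 → queue [9, 4, 10, 6, 12]
Visit 9 → queue [4, 10, 6, 12]
Visit 4 → queue [10, 6, 12]
Visit 10 → queue [6, 12]
Visit 6; enqueue 5, 7 → queue [12, 5, 7]
Visit 12 → queue [5, 7]
Visit 5 → queue [7]
Visit 7 → queue []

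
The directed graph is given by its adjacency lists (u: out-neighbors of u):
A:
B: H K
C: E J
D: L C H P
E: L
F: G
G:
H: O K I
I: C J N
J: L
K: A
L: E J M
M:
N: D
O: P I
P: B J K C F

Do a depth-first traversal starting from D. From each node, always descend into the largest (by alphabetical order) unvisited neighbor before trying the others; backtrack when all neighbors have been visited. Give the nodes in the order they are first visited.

D -> P -> K -> A -> J -> L -> M -> E -> F -> G -> C -> B -> H -> O -> I -> N

Visit D
D → P
P → K
K → A
P → J
J → L
L → M
L → E
P → F
F → G
P → C
P → B
B → H
H → O
O → I
I → N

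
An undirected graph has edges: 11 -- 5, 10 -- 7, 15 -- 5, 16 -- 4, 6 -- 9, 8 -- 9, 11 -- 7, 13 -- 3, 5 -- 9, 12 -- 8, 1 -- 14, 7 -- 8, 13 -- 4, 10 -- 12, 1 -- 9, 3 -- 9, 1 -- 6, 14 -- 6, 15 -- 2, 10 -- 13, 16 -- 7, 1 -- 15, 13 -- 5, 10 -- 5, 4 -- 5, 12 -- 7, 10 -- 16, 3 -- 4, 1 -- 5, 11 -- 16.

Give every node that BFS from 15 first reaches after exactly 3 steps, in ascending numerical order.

3, 7, 8, 12, 16

Level 0: 15
Level 1: 1, 2, 5
Level 2: 4, 6, 9, 10, 11, 13, 14
Level 3: 3, 7, 8, 12, 16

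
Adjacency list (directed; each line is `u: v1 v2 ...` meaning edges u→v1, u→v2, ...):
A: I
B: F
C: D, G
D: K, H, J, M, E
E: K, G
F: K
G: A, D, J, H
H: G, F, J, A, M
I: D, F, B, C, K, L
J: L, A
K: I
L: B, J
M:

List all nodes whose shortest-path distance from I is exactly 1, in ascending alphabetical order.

B, C, D, F, K, L

Level 0: I
Level 1: B, C, D, F, K, L
Level 2: E, G, H, J, M
Level 3: A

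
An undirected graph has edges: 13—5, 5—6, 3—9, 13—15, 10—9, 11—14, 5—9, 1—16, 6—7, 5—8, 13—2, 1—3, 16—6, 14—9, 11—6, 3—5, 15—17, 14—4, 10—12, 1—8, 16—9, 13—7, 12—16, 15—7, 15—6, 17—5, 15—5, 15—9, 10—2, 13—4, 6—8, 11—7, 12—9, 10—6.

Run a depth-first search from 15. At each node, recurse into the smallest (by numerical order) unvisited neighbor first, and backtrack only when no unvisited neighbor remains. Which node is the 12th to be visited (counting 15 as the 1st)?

2

Visit 15
15 → 5
5 → 3
3 → 1
1 → 8
8 → 6
6 → 7
7 → 11
11 → 14
14 → 4
4 → 13
13 → 2
2 → 10
10 → 9
9 → 12
12 → 16
5 → 17

Visit order: 15, 5, 3, 1, 8, 6, 7, 11, 14, 4, 13, 2, 10, 9, 12, 16, 17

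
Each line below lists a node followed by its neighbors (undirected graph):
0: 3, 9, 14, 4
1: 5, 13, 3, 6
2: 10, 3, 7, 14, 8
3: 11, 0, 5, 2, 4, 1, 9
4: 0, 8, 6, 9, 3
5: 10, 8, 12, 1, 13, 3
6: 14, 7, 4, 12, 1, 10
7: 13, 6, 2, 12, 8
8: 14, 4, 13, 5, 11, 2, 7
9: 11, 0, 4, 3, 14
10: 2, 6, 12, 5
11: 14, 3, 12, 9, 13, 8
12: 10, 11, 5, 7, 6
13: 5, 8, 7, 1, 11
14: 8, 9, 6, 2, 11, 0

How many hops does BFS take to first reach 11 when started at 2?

2

Level 0: 2
Level 1: 3, 7, 8, 10, 14
Level 2: 0, 1, 4, 5, 6, 9, 11, 12, 13
11 first appears at level 2.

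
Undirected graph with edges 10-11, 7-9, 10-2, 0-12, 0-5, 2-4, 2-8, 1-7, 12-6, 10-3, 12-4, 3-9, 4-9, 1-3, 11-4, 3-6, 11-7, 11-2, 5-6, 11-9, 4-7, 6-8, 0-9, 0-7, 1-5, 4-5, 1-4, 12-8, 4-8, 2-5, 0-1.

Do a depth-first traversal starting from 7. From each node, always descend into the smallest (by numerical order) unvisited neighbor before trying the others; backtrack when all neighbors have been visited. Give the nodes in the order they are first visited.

Visit 7
7 → 0
0 → 1
1 → 3
3 → 6
6 → 5
5 → 2
2 → 4
4 → 8
8 → 12
4 → 9
9 → 11
11 → 10

7 -> 0 -> 1 -> 3 -> 6 -> 5 -> 2 -> 4 -> 8 -> 12 -> 9 -> 11 -> 10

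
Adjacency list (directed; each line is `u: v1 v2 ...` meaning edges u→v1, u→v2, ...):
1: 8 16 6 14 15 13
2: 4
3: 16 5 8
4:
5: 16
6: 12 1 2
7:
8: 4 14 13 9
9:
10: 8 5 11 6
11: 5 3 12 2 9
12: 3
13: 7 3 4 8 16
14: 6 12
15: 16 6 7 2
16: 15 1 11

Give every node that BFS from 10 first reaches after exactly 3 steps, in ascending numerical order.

7, 15

Level 0: 10
Level 1: 5, 6, 8, 11
Level 2: 1, 2, 3, 4, 9, 12, 13, 14, 16
Level 3: 7, 15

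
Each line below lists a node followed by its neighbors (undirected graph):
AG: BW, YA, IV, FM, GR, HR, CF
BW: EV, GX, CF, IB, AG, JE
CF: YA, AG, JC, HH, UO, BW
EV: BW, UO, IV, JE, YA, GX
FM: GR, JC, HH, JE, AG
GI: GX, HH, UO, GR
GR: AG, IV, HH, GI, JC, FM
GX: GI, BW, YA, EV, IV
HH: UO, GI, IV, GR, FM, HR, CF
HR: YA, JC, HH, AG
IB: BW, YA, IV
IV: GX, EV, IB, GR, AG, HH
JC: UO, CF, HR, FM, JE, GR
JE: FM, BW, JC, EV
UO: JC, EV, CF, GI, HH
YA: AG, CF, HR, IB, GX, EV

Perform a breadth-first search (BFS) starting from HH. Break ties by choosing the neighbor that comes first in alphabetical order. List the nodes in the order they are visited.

Visit HH; enqueue CF, FM, GI, GR, HR, IV, UO → queue [CF, FM, GI, GR, HR, IV, UO]
Visit CF; enqueue AG, BW, JC, YA → queue [FM, GI, GR, HR, IV, UO, AG, BW, JC, YA]
Visit FM; enqueue JE → queue [GI, GR, HR, IV, UO, AG, BW, JC, YA, JE]
Visit GI; enqueue GX → queue [GR, HR, IV, UO, AG, BW, JC, YA, JE, GX]
Visit GR → queue [HR, IV, UO, AG, BW, JC, YA, JE, GX]
Visit HR → queue [IV, UO, AG, BW, JC, YA, JE, GX]
Visit IV; enqueue EV, IB → queue [UO, AG, BW, JC, YA, JE, GX, EV, IB]
Visit UO → queue [AG, BW, JC, YA, JE, GX, EV, IB]
Visit AG → queue [BW, JC, YA, JE, GX, EV, IB]
Visit BW → queue [JC, YA, JE, GX, EV, IB]
Visit JC → queue [YA, JE, GX, EV, IB]
Visit YA → queue [JE, GX, EV, IB]
Visit JE → queue [GX, EV, IB]
Visit GX → queue [EV, IB]
Visit EV → queue [IB]
Visit IB → queue []

HH -> CF -> FM -> GI -> GR -> HR -> IV -> UO -> AG -> BW -> JC -> YA -> JE -> GX -> EV -> IB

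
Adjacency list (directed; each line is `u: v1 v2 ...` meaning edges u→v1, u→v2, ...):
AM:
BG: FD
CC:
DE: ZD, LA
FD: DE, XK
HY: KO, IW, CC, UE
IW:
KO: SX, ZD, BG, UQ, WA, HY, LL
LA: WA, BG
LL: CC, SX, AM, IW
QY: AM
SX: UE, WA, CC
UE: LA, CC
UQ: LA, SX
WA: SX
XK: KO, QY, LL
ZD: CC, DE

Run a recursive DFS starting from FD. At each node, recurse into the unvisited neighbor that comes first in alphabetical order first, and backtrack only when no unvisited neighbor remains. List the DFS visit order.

FD DE LA BG WA SX CC UE ZD XK KO HY IW LL AM UQ QY

Visit FD
FD → DE
DE → LA
LA → BG
LA → WA
WA → SX
SX → CC
SX → UE
DE → ZD
FD → XK
XK → KO
KO → HY
HY → IW
KO → LL
LL → AM
KO → UQ
XK → QY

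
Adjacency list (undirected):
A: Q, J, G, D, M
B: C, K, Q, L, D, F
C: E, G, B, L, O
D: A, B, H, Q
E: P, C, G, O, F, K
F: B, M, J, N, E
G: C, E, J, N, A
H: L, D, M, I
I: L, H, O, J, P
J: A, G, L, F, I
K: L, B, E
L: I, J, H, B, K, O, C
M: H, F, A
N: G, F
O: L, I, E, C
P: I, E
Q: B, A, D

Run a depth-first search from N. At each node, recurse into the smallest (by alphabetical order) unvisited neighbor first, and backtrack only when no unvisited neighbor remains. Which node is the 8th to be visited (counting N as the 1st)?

Visit N
N → F
F → B
B → C
C → E
E → G
G → A
A → D
D → H
H → I
I → J
J → L
L → K
L → O
I → P
H → M
D → Q

Visit order: N, F, B, C, E, G, A, D, H, I, J, L, K, O, P, M, Q

D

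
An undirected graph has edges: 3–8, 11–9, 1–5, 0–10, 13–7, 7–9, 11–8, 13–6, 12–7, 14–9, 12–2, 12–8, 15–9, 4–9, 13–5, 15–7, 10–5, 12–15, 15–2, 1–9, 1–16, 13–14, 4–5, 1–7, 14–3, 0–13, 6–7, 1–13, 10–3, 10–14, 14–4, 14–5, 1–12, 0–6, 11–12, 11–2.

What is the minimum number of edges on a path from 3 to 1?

Level 0: 3
Level 1: 8, 10, 14
Level 2: 0, 4, 5, 9, 11, 12, 13
Level 3: 1, 2, 6, 7, 15
Level 4: 16
1 first appears at level 3.

3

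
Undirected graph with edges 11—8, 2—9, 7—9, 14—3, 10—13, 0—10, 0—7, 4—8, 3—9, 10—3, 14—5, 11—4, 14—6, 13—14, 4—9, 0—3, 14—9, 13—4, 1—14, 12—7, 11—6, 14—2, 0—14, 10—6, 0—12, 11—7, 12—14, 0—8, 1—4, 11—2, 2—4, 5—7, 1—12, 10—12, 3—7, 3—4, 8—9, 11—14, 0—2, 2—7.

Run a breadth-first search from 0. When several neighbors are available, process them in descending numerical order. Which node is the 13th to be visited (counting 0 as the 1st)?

Visit 0; enqueue 14, 12, 10, 8, 7, 3, 2 → queue [14, 12, 10, 8, 7, 3, 2]
Visit 14; enqueue 13, 11, 9, 6, 5, 1 → queue [12, 10, 8, 7, 3, 2, 13, 11, 9, 6, 5, 1]
Visit 12 → queue [10, 8, 7, 3, 2, 13, 11, 9, 6, 5, 1]
Visit 10 → queue [8, 7, 3, 2, 13, 11, 9, 6, 5, 1]
Visit 8; enqueue 4 → queue [7, 3, 2, 13, 11, 9, 6, 5, 1, 4]
Visit 7 → queue [3, 2, 13, 11, 9, 6, 5, 1, 4]
Visit 3 → queue [2, 13, 11, 9, 6, 5, 1, 4]
Visit 2 → queue [13, 11, 9, 6, 5, 1, 4]
Visit 13 → queue [11, 9, 6, 5, 1, 4]
Visit 11 → queue [9, 6, 5, 1, 4]
Visit 9 → queue [6, 5, 1, 4]
Visit 6 → queue [5, 1, 4]
Visit 5 → queue [1, 4]
Visit 1 → queue [4]
Visit 4 → queue []

Visit order: 0, 14, 12, 10, 8, 7, 3, 2, 13, 11, 9, 6, 5, 1, 4

5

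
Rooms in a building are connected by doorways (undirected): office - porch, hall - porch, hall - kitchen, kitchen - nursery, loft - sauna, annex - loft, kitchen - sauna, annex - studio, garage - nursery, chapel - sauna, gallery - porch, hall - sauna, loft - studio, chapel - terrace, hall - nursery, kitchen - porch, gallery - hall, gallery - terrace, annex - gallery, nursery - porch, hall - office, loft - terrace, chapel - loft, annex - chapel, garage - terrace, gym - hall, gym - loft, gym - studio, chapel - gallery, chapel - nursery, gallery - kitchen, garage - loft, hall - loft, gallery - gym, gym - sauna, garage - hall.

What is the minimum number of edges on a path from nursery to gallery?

Level 0: nursery
Level 1: chapel, garage, hall, kitchen, porch
Level 2: annex, gallery, gym, loft, office, sauna, terrace
Level 3: studio
gallery first appears at level 2.

2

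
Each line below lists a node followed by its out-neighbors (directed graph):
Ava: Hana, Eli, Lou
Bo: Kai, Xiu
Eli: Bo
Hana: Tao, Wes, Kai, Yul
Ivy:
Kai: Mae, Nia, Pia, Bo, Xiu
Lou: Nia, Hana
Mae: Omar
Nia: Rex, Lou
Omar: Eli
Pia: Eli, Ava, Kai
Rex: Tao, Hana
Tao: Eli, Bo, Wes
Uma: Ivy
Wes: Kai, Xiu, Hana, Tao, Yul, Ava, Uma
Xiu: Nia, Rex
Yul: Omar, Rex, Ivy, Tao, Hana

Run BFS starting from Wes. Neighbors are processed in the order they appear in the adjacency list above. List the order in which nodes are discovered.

Wes → Kai → Xiu → Hana → Tao → Yul → Ava → Uma → Mae → Nia → Pia → Bo → Rex → Eli → Omar → Ivy → Lou

Visit Wes; enqueue Kai, Xiu, Hana, Tao, Yul, Ava, Uma → queue [Kai, Xiu, Hana, Tao, Yul, Ava, Uma]
Visit Kai; enqueue Mae, Nia, Pia, Bo → queue [Xiu, Hana, Tao, Yul, Ava, Uma, Mae, Nia, Pia, Bo]
Visit Xiu; enqueue Rex → queue [Hana, Tao, Yul, Ava, Uma, Mae, Nia, Pia, Bo, Rex]
Visit Hana → queue [Tao, Yul, Ava, Uma, Mae, Nia, Pia, Bo, Rex]
Visit Tao; enqueue Eli → queue [Yul, Ava, Uma, Mae, Nia, Pia, Bo, Rex, Eli]
Visit Yul; enqueue Omar, Ivy → queue [Ava, Uma, Mae, Nia, Pia, Bo, Rex, Eli, Omar, Ivy]
Visit Ava; enqueue Lou → queue [Uma, Mae, Nia, Pia, Bo, Rex, Eli, Omar, Ivy, Lou]
Visit Uma → queue [Mae, Nia, Pia, Bo, Rex, Eli, Omar, Ivy, Lou]
Visit Mae → queue [Nia, Pia, Bo, Rex, Eli, Omar, Ivy, Lou]
Visit Nia → queue [Pia, Bo, Rex, Eli, Omar, Ivy, Lou]
Visit Pia → queue [Bo, Rex, Eli, Omar, Ivy, Lou]
Visit Bo → queue [Rex, Eli, Omar, Ivy, Lou]
Visit Rex → queue [Eli, Omar, Ivy, Lou]
Visit Eli → queue [Omar, Ivy, Lou]
Visit Omar → queue [Ivy, Lou]
Visit Ivy → queue [Lou]
Visit Lou → queue []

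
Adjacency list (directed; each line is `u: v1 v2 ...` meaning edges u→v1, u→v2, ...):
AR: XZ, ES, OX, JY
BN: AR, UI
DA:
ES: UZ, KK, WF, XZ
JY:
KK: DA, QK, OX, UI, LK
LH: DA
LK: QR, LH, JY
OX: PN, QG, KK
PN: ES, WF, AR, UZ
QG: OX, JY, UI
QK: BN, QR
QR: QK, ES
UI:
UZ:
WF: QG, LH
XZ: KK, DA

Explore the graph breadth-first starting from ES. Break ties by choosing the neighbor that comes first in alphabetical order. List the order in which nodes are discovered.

ES KK UZ WF XZ DA LK OX QK UI LH QG JY QR PN BN AR

Visit ES; enqueue KK, UZ, WF, XZ → queue [KK, UZ, WF, XZ]
Visit KK; enqueue DA, LK, OX, QK, UI → queue [UZ, WF, XZ, DA, LK, OX, QK, UI]
Visit UZ → queue [WF, XZ, DA, LK, OX, QK, UI]
Visit WF; enqueue LH, QG → queue [XZ, DA, LK, OX, QK, UI, LH, QG]
Visit XZ → queue [DA, LK, OX, QK, UI, LH, QG]
Visit DA → queue [LK, OX, QK, UI, LH, QG]
Visit LK; enqueue JY, QR → queue [OX, QK, UI, LH, QG, JY, QR]
Visit OX; enqueue PN → queue [QK, UI, LH, QG, JY, QR, PN]
Visit QK; enqueue BN → queue [UI, LH, QG, JY, QR, PN, BN]
Visit UI → queue [LH, QG, JY, QR, PN, BN]
Visit LH → queue [QG, JY, QR, PN, BN]
Visit QG → queue [JY, QR, PN, BN]
Visit JY → queue [QR, PN, BN]
Visit QR → queue [PN, BN]
Visit PN; enqueue AR → queue [BN, AR]
Visit BN → queue [AR]
Visit AR → queue []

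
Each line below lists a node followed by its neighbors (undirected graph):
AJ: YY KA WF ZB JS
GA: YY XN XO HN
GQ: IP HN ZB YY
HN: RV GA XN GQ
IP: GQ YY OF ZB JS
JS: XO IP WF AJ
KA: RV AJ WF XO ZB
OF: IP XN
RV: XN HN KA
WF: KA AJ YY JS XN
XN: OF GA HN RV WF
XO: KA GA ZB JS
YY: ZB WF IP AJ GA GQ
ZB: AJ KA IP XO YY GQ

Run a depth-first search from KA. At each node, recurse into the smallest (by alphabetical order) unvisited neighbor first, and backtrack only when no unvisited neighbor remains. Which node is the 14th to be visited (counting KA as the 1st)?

XO

Visit KA
KA → AJ
AJ → JS
JS → IP
IP → GQ
GQ → HN
HN → GA
GA → XN
XN → OF
XN → RV
XN → WF
WF → YY
YY → ZB
ZB → XO

Visit order: KA, AJ, JS, IP, GQ, HN, GA, XN, OF, RV, WF, YY, ZB, XO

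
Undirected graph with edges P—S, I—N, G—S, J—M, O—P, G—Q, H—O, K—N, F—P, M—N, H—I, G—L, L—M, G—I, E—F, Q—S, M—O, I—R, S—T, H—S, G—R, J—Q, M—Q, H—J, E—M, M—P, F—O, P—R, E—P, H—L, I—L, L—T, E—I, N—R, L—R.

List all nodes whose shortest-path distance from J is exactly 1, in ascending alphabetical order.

H, M, Q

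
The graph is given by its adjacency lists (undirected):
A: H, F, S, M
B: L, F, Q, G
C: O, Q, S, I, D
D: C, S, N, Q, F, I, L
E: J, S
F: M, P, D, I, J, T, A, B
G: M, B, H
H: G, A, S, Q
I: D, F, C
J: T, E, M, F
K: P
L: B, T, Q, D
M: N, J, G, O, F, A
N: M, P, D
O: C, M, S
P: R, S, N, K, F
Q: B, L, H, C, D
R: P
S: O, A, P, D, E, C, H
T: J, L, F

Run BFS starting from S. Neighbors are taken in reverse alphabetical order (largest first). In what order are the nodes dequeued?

Visit S; enqueue P, O, H, E, D, C, A → queue [P, O, H, E, D, C, A]
Visit P; enqueue R, N, K, F → queue [O, H, E, D, C, A, R, N, K, F]
Visit O; enqueue M → queue [H, E, D, C, A, R, N, K, F, M]
Visit H; enqueue Q, G → queue [E, D, C, A, R, N, K, F, M, Q, G]
Visit E; enqueue J → queue [D, C, A, R, N, K, F, M, Q, G, J]
Visit D; enqueue L, I → queue [C, A, R, N, K, F, M, Q, G, J, L, I]
Visit C → queue [A, R, N, K, F, M, Q, G, J, L, I]
Visit A → queue [R, N, K, F, M, Q, G, J, L, I]
Visit R → queue [N, K, F, M, Q, G, J, L, I]
Visit N → queue [K, F, M, Q, G, J, L, I]
Visit K → queue [F, M, Q, G, J, L, I]
Visit F; enqueue T, B → queue [M, Q, G, J, L, I, T, B]
Visit M → queue [Q, G, J, L, I, T, B]
Visit Q → queue [G, J, L, I, T, B]
Visit G → queue [J, L, I, T, B]
Visit J → queue [L, I, T, B]
Visit L → queue [I, T, B]
Visit I → queue [T, B]
Visit T → queue [B]
Visit B → queue []

S, P, O, H, E, D, C, A, R, N, K, F, M, Q, G, J, L, I, T, B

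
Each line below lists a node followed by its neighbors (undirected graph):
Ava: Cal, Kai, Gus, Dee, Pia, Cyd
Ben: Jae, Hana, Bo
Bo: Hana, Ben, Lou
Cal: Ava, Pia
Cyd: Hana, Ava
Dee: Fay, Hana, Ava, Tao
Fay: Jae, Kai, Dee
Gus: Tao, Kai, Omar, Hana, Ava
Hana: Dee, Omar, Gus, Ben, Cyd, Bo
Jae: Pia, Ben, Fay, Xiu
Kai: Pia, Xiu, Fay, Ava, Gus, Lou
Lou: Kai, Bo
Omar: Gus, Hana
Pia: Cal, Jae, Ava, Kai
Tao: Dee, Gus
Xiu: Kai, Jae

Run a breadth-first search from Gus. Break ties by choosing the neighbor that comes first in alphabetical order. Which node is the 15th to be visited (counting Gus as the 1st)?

Xiu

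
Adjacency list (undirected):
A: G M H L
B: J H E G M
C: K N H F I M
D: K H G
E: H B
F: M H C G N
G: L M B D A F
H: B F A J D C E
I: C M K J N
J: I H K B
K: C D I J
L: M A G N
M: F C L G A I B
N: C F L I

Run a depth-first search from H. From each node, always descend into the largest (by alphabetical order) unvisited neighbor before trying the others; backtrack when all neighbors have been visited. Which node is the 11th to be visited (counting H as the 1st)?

D

Visit H
H → J
J → K
K → I
I → N
N → L
L → M
M → G
G → F
F → C
G → D
G → B
B → E
G → A

Visit order: H, J, K, I, N, L, M, G, F, C, D, B, E, A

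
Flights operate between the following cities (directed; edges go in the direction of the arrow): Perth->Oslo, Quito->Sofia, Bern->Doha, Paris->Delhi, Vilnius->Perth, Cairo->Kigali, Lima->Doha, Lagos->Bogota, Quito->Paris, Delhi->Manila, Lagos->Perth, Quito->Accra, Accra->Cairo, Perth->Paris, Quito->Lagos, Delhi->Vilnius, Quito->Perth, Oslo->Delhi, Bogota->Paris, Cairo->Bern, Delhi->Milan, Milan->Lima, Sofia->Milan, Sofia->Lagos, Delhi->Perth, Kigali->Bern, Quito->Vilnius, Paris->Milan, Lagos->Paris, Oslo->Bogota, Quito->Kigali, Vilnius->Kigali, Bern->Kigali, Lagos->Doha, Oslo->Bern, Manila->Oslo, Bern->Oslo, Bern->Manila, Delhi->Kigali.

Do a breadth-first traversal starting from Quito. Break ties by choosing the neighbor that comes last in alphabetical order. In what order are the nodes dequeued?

Visit Quito; enqueue Vilnius, Sofia, Perth, Paris, Lagos, Kigali, Accra → queue [Vilnius, Sofia, Perth, Paris, Lagos, Kigali, Accra]
Visit Vilnius → queue [Sofia, Perth, Paris, Lagos, Kigali, Accra]
Visit Sofia; enqueue Milan → queue [Perth, Paris, Lagos, Kigali, Accra, Milan]
Visit Perth; enqueue Oslo → queue [Paris, Lagos, Kigali, Accra, Milan, Oslo]
Visit Paris; enqueue Delhi → queue [Lagos, Kigali, Accra, Milan, Oslo, Delhi]
Visit Lagos; enqueue Doha, Bogota → queue [Kigali, Accra, Milan, Oslo, Delhi, Doha, Bogota]
Visit Kigali; enqueue Bern → queue [Accra, Milan, Oslo, Delhi, Doha, Bogota, Bern]
Visit Accra; enqueue Cairo → queue [Milan, Oslo, Delhi, Doha, Bogota, Bern, Cairo]
Visit Milan; enqueue Lima → queue [Oslo, Delhi, Doha, Bogota, Bern, Cairo, Lima]
Visit Oslo → queue [Delhi, Doha, Bogota, Bern, Cairo, Lima]
Visit Delhi; enqueue Manila → queue [Doha, Bogota, Bern, Cairo, Lima, Manila]
Visit Doha → queue [Bogota, Bern, Cairo, Lima, Manila]
Visit Bogota → queue [Bern, Cairo, Lima, Manila]
Visit Bern → queue [Cairo, Lima, Manila]
Visit Cairo → queue [Lima, Manila]
Visit Lima → queue [Manila]
Visit Manila → queue []

Quito -> Vilnius -> Sofia -> Perth -> Paris -> Lagos -> Kigali -> Accra -> Milan -> Oslo -> Delhi -> Doha -> Bogota -> Bern -> Cairo -> Lima -> Manila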